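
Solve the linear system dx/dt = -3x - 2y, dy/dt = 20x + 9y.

Coefficient matrix A = [[-3, -2], [20, 9]].
Characteristic polynomial det(A - λI) = λ^2 - 6λ + 13 = 0.
Eigenvalues λ = 3 ± 2i (complex conjugate pair).
For λ=3+2i: an eigenvector is (1,-3) - i(0,1) = (1, -3 - i).
A real fundamental pair from Re and Im of e^((3+2i)t)v: X_1 = e^(3t)(cos(2t)·(1,-3) + sin(2t)·(0,1)), X_2 = e^(3t)(sin(2t)·(1,-3) - cos(2t)·(0,1)).
General solution: C_1X_1 + C_2X_2.

x(t) = C_1e^(3t)cos(2t) + C_2e^(3t)sin(2t), y(t) = C_1e^(3t)sin(2t) - 3C_1e^(3t)cos(2t) - 3C_2e^(3t)sin(2t) - C_2e^(3t)cos(2t)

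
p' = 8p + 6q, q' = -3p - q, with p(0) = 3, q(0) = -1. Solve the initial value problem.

Coefficient matrix A = [[8, 6], [-3, -1]].
Characteristic polynomial det(A - λI) = λ^2 - 7λ + 10 = 0.
Eigenvalues λ = 5, 2.
For λ=5: (A-λI) row 1 is [3, 6], so an eigenvector is (2, -1).
For λ=2: (A-λI) row 1 is [6, 6], so an eigenvector is (-1, 1).
General solution: C_1e^(5t)(2,-1) + C_2e^(2t)(-1,1).
Applying p(0)=3, q(0)=-1 gives C_1=2, C_2=1.

p(t) = 4e^(5t) - e^(2t), q(t) = -2e^(5t) + e^(2t)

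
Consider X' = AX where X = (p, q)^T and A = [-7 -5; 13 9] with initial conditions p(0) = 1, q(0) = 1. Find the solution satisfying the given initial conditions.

Coefficient matrix A = [[-7, -5], [13, 9]].
Characteristic polynomial det(A - λI) = λ^2 - 2λ + 2 = 0.
Eigenvalues λ = 1 ± i (complex conjugate pair).
For λ=1+i: an eigenvector is (1,-2) - i(2,-3) = (1 - 2i, -2 + 3i).
A real fundamental pair from Re and Im of e^((1+i)t)v: X_1 = e^(t)(cos(t)·(1,-2) + sin(t)·(2,-3)), X_2 = e^(t)(sin(t)·(1,-2) - cos(t)·(2,-3)).
General solution: c_1X_1 + c_2X_2.
Applying p(0)=1, q(0)=1 gives c_1=-5, c_2=-3.

p(t) = -13e^(t)sin(t) + e^(t)cos(t), q(t) = 21e^(t)sin(t) + e^(t)cos(t)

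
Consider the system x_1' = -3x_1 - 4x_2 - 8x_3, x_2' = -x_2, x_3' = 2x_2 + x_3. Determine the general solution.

x_1(t) = C_1e^(-3t) + 2C_2e^(-t) - 2C_3e^(t), x_2(t) = C_2e^(-t), x_3(t) = -C_2e^(-t) + C_3e^(t)

Coefficient matrix A = [[-3, -4, -8], [0, -1, 0], [0, 2, 1]].
det(A - λI) = 0 gives eigenvalues λ = -3, -1, 1.
For λ=-3: eigenvector (1,0,0).
For λ=-1: eigenvector (2,1,-1).
For λ=1: eigenvector (-2,0,1).
General solution: C_1e^(-3t)(1,0,0) + C_2e^(-t)(2,1,-1) + C_3e^(t)(-2,0,1).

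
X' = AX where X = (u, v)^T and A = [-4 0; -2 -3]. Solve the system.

u(t) = -c_2e^(-4t), v(t) = c_1e^(-3t) - 2c_2e^(-4t)

Coefficient matrix A = [[-4, 0], [-2, -3]].
Characteristic polynomial det(A - λI) = λ^2 + 7λ + 12 = 0.
Eigenvalues λ = -3, -4.
For λ=-3: (A-λI) row 1 is [-1, 0], so an eigenvector is (0, 1).
For λ=-4: (A-λI) row 2 is [-2, 1], so an eigenvector is (-1, -2).
General solution: c_1e^(-3t)(0,1) + c_2e^(-4t)(-1,-2).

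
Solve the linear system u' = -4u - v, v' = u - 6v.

u(t) = -K_1e^(-5t) - K_2te^(-5t) + K_2e^(-5t), v(t) = -K_1e^(-5t) - K_2te^(-5t) + 2K_2e^(-5t)

Coefficient matrix A = [[-4, -1], [1, -6]].
Characteristic polynomial det(A - λI) = λ^2 + 10λ + 25 = 0.
Single eigenvalue λ = -5 with algebraic multiplicity 2.
Eigenvector v = (-1,-1); generalized eigenvector w with (A-λI)w=v is (1,2).
General solution: e^(-5t)[K_1·v + K_2·(t·v + w)].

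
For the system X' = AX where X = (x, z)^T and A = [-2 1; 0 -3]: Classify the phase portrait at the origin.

stable node

A = [[-2,1],[0,-3]]; det(A-λI) = λ^2 + 5λ + 6.
λ = -2, -3: both negative.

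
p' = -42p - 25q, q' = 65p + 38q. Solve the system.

p(t) = -c_1e^(-2t)sin(5t) + 2c_1e^(-2t)cos(5t) + 2c_2e^(-2t)sin(5t) + c_2e^(-2t)cos(5t), q(t) = 2c_1e^(-2t)sin(5t) - 3c_1e^(-2t)cos(5t) - 3c_2e^(-2t)sin(5t) - 2c_2e^(-2t)cos(5t)

Coefficient matrix A = [[-42, -25], [65, 38]].
Characteristic polynomial det(A - λI) = λ^2 + 4λ + 29 = 0.
Eigenvalues λ = -2 ± 5i (complex conjugate pair).
For λ=-2+5i: an eigenvector is (2,-3) - i(-1,2) = (2 + i, -3 - 2i).
A real fundamental pair from Re and Im of e^((-2+5i)t)v: X_1 = e^(-2t)(cos(5t)·(2,-3) + sin(5t)·(-1,2)), X_2 = e^(-2t)(sin(5t)·(2,-3) - cos(5t)·(-1,2)).
General solution: c_1X_1 + c_2X_2.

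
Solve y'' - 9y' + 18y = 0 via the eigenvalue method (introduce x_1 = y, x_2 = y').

y(t) = K_1e^(3t) + K_2e^(6t)

Let x_1 = y, x_2 = y'. Then x_1' = x_2 and x_2' = -18x_1 + 9x_2.
A = [[0,1],[-18,9]]; det(A-λI) = λ^2 - 9λ + 18.
Eigenvalues λ = 3, 6 with eigenvectors (1,3), (1,6).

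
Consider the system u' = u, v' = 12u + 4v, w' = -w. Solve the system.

u(t) = c_2e^(t), v(t) = c_1e^(4t) - 4c_2e^(t), w(t) = c_3e^(-t)

Coefficient matrix A = [[1, 0, 0], [12, 4, 0], [0, 0, -1]].
det(A - λI) = 0 gives eigenvalues λ = 4, 1, -1.
For λ=4: eigenvector (0,1,0).
For λ=1: eigenvector (1,-4,0).
For λ=-1: eigenvector (0,0,1).
General solution: c_1e^(4t)(0,1,0) + c_2e^(t)(1,-4,0) + c_3e^(-t)(0,0,1).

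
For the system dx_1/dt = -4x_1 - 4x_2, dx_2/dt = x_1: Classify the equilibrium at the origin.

stable improper node

A = [[-4,-4],[1,0]]; det(A-λI) = λ^2 + 4λ + 4.
repeated λ = -2 with a single eigenvector.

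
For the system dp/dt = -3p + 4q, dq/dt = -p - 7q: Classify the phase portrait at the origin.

stable improper node

A = [[-3,4],[-1,-7]]; det(A-λI) = λ^2 + 10λ + 25.
repeated λ = -5 with a single eigenvector.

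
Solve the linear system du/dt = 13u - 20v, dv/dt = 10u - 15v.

Coefficient matrix A = [[13, -20], [10, -15]].
Characteristic polynomial det(A - λI) = λ^2 + 2λ + 5 = 0.
Eigenvalues λ = -1 ± 2i (complex conjugate pair).
For λ=-1+2i: an eigenvector is (-1,-1) - i(3,2) = (-1 - 3i, -1 - 2i).
A real fundamental pair from Re and Im of e^((-1+2i)t)v: X_1 = e^(-t)(cos(2t)·(-1,-1) + sin(2t)·(3,2)), X_2 = e^(-t)(sin(2t)·(-1,-1) - cos(2t)·(3,2)).
General solution: C_1X_1 + C_2X_2.

u(t) = 3C_1e^(-t)sin(2t) - C_1e^(-t)cos(2t) - C_2e^(-t)sin(2t) - 3C_2e^(-t)cos(2t), v(t) = 2C_1e^(-t)sin(2t) - C_1e^(-t)cos(2t) - C_2e^(-t)sin(2t) - 2C_2e^(-t)cos(2t)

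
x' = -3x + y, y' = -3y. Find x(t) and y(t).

Coefficient matrix A = [[-3, 1], [0, -3]].
Characteristic polynomial det(A - λI) = λ^2 + 6λ + 9 = 0.
Single eigenvalue λ = -3 with algebraic multiplicity 2.
Eigenvector v = (1,0); generalized eigenvector w with (A-λI)w=v is (2,1).
General solution: e^(-3t)[c_1·v + c_2·(t·v + w)].

x(t) = c_1e^(-3t) + c_2te^(-3t) + 2c_2e^(-3t), y(t) = c_2e^(-3t)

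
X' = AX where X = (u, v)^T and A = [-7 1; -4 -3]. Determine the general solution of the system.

Coefficient matrix A = [[-7, 1], [-4, -3]].
Characteristic polynomial det(A - λI) = λ^2 + 10λ + 25 = 0.
Single eigenvalue λ = -5 with algebraic multiplicity 2.
Eigenvector v = (-1,-2); generalized eigenvector w with (A-λI)w=v is (0,-1).
General solution: e^(-5t)[c_1·v + c_2·(t·v + w)].

u(t) = -c_1e^(-5t) - c_2te^(-5t), v(t) = -2c_1e^(-5t) - 2c_2te^(-5t) - c_2e^(-5t)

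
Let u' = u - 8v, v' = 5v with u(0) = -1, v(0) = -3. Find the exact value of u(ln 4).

6116

A = [[1,-8],[0,5]]; eigenvalues λ = 5, 1.
Eigenvectors: (2,-1) for λ=5, (1,0) for λ=1.
From the initial condition, c_1 = 3, c_2 = -7.
u(ln 4) = (3)(4^5)(2) + (-7)(4^1)(1) = 6116.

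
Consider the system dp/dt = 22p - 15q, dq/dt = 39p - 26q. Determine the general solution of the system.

p(t) = K_1e^(-2t)sin(3t) + 2K_1e^(-2t)cos(3t) + 2K_2e^(-2t)sin(3t) - K_2e^(-2t)cos(3t), q(t) = 2K_1e^(-2t)sin(3t) + 3K_1e^(-2t)cos(3t) + 3K_2e^(-2t)sin(3t) - 2K_2e^(-2t)cos(3t)

Coefficient matrix A = [[22, -15], [39, -26]].
Characteristic polynomial det(A - λI) = λ^2 + 4λ + 13 = 0.
Eigenvalues λ = -2 ± 3i (complex conjugate pair).
For λ=-2+3i: an eigenvector is (2,3) - i(1,2) = (2 - i, 3 - 2i).
A real fundamental pair from Re and Im of e^((-2+3i)t)v: X_1 = e^(-2t)(cos(3t)·(2,3) + sin(3t)·(1,2)), X_2 = e^(-2t)(sin(3t)·(2,3) - cos(3t)·(1,2)).
General solution: K_1X_1 + K_2X_2.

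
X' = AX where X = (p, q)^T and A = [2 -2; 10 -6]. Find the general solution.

p(t) = C_1e^(-2t)cos(2t) + C_2e^(-2t)sin(2t), q(t) = C_1e^(-2t)sin(2t) + 2C_1e^(-2t)cos(2t) + 2C_2e^(-2t)sin(2t) - C_2e^(-2t)cos(2t)

Coefficient matrix A = [[2, -2], [10, -6]].
Characteristic polynomial det(A - λI) = λ^2 + 4λ + 8 = 0.
Eigenvalues λ = -2 ± 2i (complex conjugate pair).
For λ=-2+2i: an eigenvector is (1,2) - i(0,1) = (1, 2 - i).
A real fundamental pair from Re and Im of e^((-2+2i)t)v: X_1 = e^(-2t)(cos(2t)·(1,2) + sin(2t)·(0,1)), X_2 = e^(-2t)(sin(2t)·(1,2) - cos(2t)·(0,1)).
General solution: C_1X_1 + C_2X_2.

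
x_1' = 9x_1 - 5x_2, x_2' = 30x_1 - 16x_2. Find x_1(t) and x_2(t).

Coefficient matrix A = [[9, -5], [30, -16]].
Characteristic polynomial det(A - λI) = λ^2 + 7λ + 6 = 0.
Eigenvalues λ = -6, -1.
For λ=-6: (A-λI) row 1 is [15, -5], so an eigenvector is (-1, -3).
For λ=-1: (A-λI) row 1 is [10, -5], so an eigenvector is (-1, -2).
General solution: K_1e^(-6t)(-1,-3) + K_2e^(-t)(-1,-2).

x_1(t) = -K_1e^(-6t) - K_2e^(-t), x_2(t) = -3K_1e^(-6t) - 2K_2e^(-t)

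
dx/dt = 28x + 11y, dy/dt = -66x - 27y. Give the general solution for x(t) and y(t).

x(t) = -c_1e^(6t) - c_2e^(-5t), y(t) = 2c_1e^(6t) + 3c_2e^(-5t)

Coefficient matrix A = [[28, 11], [-66, -27]].
Characteristic polynomial det(A - λI) = λ^2 - λ - 30 = 0.
Eigenvalues λ = 6, -5.
For λ=6: (A-λI) row 1 is [22, 11], so an eigenvector is (-1, 2).
For λ=-5: (A-λI) row 1 is [33, 11], so an eigenvector is (-1, 3).
General solution: c_1e^(6t)(-1,2) + c_2e^(-5t)(-1,3).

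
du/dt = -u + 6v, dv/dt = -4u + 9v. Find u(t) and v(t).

Coefficient matrix A = [[-1, 6], [-4, 9]].
Characteristic polynomial det(A - λI) = λ^2 - 8λ + 15 = 0.
Eigenvalues λ = 3, 5.
For λ=3: (A-λI) row 1 is [-4, 6], so an eigenvector is (3, 2).
For λ=5: (A-λI) row 1 is [-6, 6], so an eigenvector is (-1, -1).
General solution: K_1e^(3t)(3,2) + K_2e^(5t)(-1,-1).

u(t) = 3K_1e^(3t) - K_2e^(5t), v(t) = 2K_1e^(3t) - K_2e^(5t)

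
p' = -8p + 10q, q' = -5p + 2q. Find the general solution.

Coefficient matrix A = [[-8, 10], [-5, 2]].
Characteristic polynomial det(A - λI) = λ^2 + 6λ + 34 = 0.
Eigenvalues λ = -3 ± 5i (complex conjugate pair).
For λ=-3+5i: an eigenvector is (1,0) - i(-1,-1) = (1 + i, 0 + i).
A real fundamental pair from Re and Im of e^((-3+5i)t)v: X_1 = e^(-3t)(cos(5t)·(1,0) + sin(5t)·(-1,-1)), X_2 = e^(-3t)(sin(5t)·(1,0) - cos(5t)·(-1,-1)).
General solution: c_1X_1 + c_2X_2.

p(t) = -c_1e^(-3t)sin(5t) + c_1e^(-3t)cos(5t) + c_2e^(-3t)sin(5t) + c_2e^(-3t)cos(5t), q(t) = -c_1e^(-3t)sin(5t) + c_2e^(-3t)cos(5t)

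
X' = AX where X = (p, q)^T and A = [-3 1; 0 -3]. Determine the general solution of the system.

p(t) = -K_1e^(-3t) - K_2te^(-3t) - 2K_2e^(-3t), q(t) = -K_2e^(-3t)

Coefficient matrix A = [[-3, 1], [0, -3]].
Characteristic polynomial det(A - λI) = λ^2 + 6λ + 9 = 0.
Single eigenvalue λ = -3 with algebraic multiplicity 2.
Eigenvector v = (-1,0); generalized eigenvector w with (A-λI)w=v is (-2,-1).
General solution: e^(-3t)[K_1·v + K_2·(t·v + w)].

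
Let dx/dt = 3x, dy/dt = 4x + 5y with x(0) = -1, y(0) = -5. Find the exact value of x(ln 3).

A = [[3,0],[4,5]]; eigenvalues λ = 5, 3.
Eigenvectors: (0,-1) for λ=5, (-1,2) for λ=3.
From the initial condition, c_1 = 7, c_2 = 1.
x(ln 3) = (7)(3^5)(0) + (1)(3^3)(-1) = -27.

-27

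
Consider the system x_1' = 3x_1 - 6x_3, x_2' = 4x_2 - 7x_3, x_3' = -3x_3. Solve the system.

Coefficient matrix A = [[3, 0, -6], [0, 4, -7], [0, 0, -3]].
det(A - λI) = 0 gives eigenvalues λ = 3, 4, -3.
For λ=3: eigenvector (1,0,0).
For λ=4: eigenvector (0,1,0).
For λ=-3: eigenvector (1,1,1).
General solution: K_1e^(3t)(1,0,0) + K_2e^(4t)(0,1,0) + K_3e^(-3t)(1,1,1).

x_1(t) = K_1e^(3t) + K_3e^(-3t), x_2(t) = K_2e^(4t) + K_3e^(-3t), x_3(t) = K_3e^(-3t)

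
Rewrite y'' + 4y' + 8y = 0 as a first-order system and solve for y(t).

Let x_1 = y, x_2 = y'. Then x_1' = x_2 and x_2' = -8x_1 - 4x_2.
A = [[0,1],[-8,-4]]; det(A-λI) = λ^2 + 4λ + 8.
Eigenvalues λ = -2 ± 2i.

y(t) = K_1e^(-2t)cos(2t) + K_2e^(-2t)sin(2t)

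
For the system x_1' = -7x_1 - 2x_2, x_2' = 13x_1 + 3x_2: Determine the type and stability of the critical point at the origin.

stable spiral

A = [[-7,-2],[13,3]]; det(A-λI) = λ^2 + 4λ + 5.
λ = -2 ± i: negative real part.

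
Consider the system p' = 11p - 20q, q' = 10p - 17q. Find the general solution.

p(t) = 3K_1e^(-3t)sin(2t) - K_1e^(-3t)cos(2t) - K_2e^(-3t)sin(2t) - 3K_2e^(-3t)cos(2t), q(t) = 2K_1e^(-3t)sin(2t) - K_1e^(-3t)cos(2t) - K_2e^(-3t)sin(2t) - 2K_2e^(-3t)cos(2t)

Coefficient matrix A = [[11, -20], [10, -17]].
Characteristic polynomial det(A - λI) = λ^2 + 6λ + 13 = 0.
Eigenvalues λ = -3 ± 2i (complex conjugate pair).
For λ=-3+2i: an eigenvector is (-1,-1) - i(3,2) = (-1 - 3i, -1 - 2i).
A real fundamental pair from Re and Im of e^((-3+2i)t)v: X_1 = e^(-3t)(cos(2t)·(-1,-1) + sin(2t)·(3,2)), X_2 = e^(-3t)(sin(2t)·(-1,-1) - cos(2t)·(3,2)).
General solution: K_1X_1 + K_2X_2.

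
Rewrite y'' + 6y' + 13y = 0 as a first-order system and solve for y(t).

y(t) = C_1e^(-3t)cos(2t) + C_2e^(-3t)sin(2t)

Let x_1 = y, x_2 = y'. Then x_1' = x_2 and x_2' = -13x_1 - 6x_2.
A = [[0,1],[-13,-6]]; det(A-λI) = λ^2 + 6λ + 13.
Eigenvalues λ = -3 ± 2i.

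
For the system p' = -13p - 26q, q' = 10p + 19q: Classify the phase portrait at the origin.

unstable spiral

A = [[-13,-26],[10,19]]; det(A-λI) = λ^2 - 6λ + 13.
λ = 3 ± 2i: positive real part.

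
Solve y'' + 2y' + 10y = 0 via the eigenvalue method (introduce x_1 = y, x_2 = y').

y(t) = K_1e^(-t)cos(3t) + K_2e^(-t)sin(3t)

Let x_1 = y, x_2 = y'. Then x_1' = x_2 and x_2' = -10x_1 - 2x_2.
A = [[0,1],[-10,-2]]; det(A-λI) = λ^2 + 2λ + 10.
Eigenvalues λ = -1 ± 3i.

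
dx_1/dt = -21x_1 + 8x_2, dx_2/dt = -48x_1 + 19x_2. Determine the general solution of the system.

Coefficient matrix A = [[-21, 8], [-48, 19]].
Characteristic polynomial det(A - λI) = λ^2 + 2λ - 15 = 0.
Eigenvalues λ = -5, 3.
For λ=-5: (A-λI) row 1 is [-16, 8], so an eigenvector is (1, 2).
For λ=3: (A-λI) row 1 is [-24, 8], so an eigenvector is (-1, -3).
General solution: c_1e^(-5t)(1,2) + c_2e^(3t)(-1,-3).

x_1(t) = c_1e^(-5t) - c_2e^(3t), x_2(t) = 2c_1e^(-5t) - 3c_2e^(3t)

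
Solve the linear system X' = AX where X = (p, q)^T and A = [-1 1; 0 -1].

p(t) = C_1e^(-t) + C_2te^(-t) - 3C_2e^(-t), q(t) = C_2e^(-t)

Coefficient matrix A = [[-1, 1], [0, -1]].
Characteristic polynomial det(A - λI) = λ^2 + 2λ + 1 = 0.
Single eigenvalue λ = -1 with algebraic multiplicity 2.
Eigenvector v = (1,0); generalized eigenvector w with (A-λI)w=v is (-3,1).
General solution: e^(-t)[C_1·v + C_2·(t·v + w)].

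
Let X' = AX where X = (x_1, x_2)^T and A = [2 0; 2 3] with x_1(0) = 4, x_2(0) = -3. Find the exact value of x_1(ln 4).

A = [[2,0],[2,3]]; eigenvalues λ = 3, 2.
Eigenvectors: (0,-1) for λ=3, (1,-2) for λ=2.
From the initial condition, c_1 = -5, c_2 = 4.
x_1(ln 4) = (-5)(4^3)(0) + (4)(4^2)(1) = 64.

64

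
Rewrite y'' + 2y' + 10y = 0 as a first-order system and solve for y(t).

Let x_1 = y, x_2 = y'. Then x_1' = x_2 and x_2' = -10x_1 - 2x_2.
A = [[0,1],[-10,-2]]; det(A-λI) = λ^2 + 2λ + 10.
Eigenvalues λ = -1 ± 3i.

y(t) = K_1e^(-t)cos(3t) + K_2e^(-t)sin(3t)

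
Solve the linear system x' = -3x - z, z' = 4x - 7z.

x(t) = K_1e^(-5t) + K_2te^(-5t), z(t) = 2K_1e^(-5t) + 2K_2te^(-5t) - K_2e^(-5t)

Coefficient matrix A = [[-3, -1], [4, -7]].
Characteristic polynomial det(A - λI) = λ^2 + 10λ + 25 = 0.
Single eigenvalue λ = -5 with algebraic multiplicity 2.
Eigenvector v = (1,2); generalized eigenvector w with (A-λI)w=v is (0,-1).
General solution: e^(-5t)[K_1·v + K_2·(t·v + w)].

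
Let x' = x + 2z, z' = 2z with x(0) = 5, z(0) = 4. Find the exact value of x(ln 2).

26

A = [[1,2],[0,2]]; eigenvalues λ = 1, 2.
Eigenvectors: (-1,0) for λ=1, (2,1) for λ=2.
From the initial condition, c_1 = 3, c_2 = 4.
x(ln 2) = (3)(2^1)(-1) + (4)(2^2)(2) = 26.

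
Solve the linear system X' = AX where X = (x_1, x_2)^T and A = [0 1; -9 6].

x_1(t) = -C_1e^(3t) - C_2te^(3t), x_2(t) = -3C_1e^(3t) - 3C_2te^(3t) - C_2e^(3t)

Coefficient matrix A = [[0, 1], [-9, 6]].
Characteristic polynomial det(A - λI) = λ^2 - 6λ + 9 = 0.
Single eigenvalue λ = 3 with algebraic multiplicity 2.
Eigenvector v = (-1,-3); generalized eigenvector w with (A-λI)w=v is (0,-1).
General solution: e^(3t)[C_1·v + C_2·(t·v + w)].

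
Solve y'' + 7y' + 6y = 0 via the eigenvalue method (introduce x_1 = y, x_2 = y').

Let x_1 = y, x_2 = y'. Then x_1' = x_2 and x_2' = -6x_1 - 7x_2.
A = [[0,1],[-6,-7]]; det(A-λI) = λ^2 + 7λ + 6.
Eigenvalues λ = -1, -6 with eigenvectors (1,-1), (1,-6).

y(t) = K_1e^(-t) + K_2e^(-6t)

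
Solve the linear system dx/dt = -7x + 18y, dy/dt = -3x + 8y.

Coefficient matrix A = [[-7, 18], [-3, 8]].
Characteristic polynomial det(A - λI) = λ^2 - λ - 2 = 0.
Eigenvalues λ = 2, -1.
For λ=2: (A-λI) row 1 is [-9, 18], so an eigenvector is (2, 1).
For λ=-1: (A-λI) row 1 is [-6, 18], so an eigenvector is (3, 1).
General solution: K_1e^(2t)(2,1) + K_2e^(-t)(3,1).

x(t) = 2K_1e^(2t) + 3K_2e^(-t), y(t) = K_1e^(2t) + K_2e^(-t)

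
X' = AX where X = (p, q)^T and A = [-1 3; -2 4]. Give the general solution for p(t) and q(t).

p(t) = 3c_1e^(t) - c_2e^(2t), q(t) = 2c_1e^(t) - c_2e^(2t)

Coefficient matrix A = [[-1, 3], [-2, 4]].
Characteristic polynomial det(A - λI) = λ^2 - 3λ + 2 = 0.
Eigenvalues λ = 1, 2.
For λ=1: (A-λI) row 1 is [-2, 3], so an eigenvector is (3, 2).
For λ=2: (A-λI) row 1 is [-3, 3], so an eigenvector is (-1, -1).
General solution: c_1e^(t)(3,2) + c_2e^(2t)(-1,-1).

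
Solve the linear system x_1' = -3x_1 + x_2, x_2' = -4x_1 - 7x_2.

x_1(t) = -K_1e^(-5t) - K_2te^(-5t) - 2K_2e^(-5t), x_2(t) = 2K_1e^(-5t) + 2K_2te^(-5t) + 3K_2e^(-5t)

Coefficient matrix A = [[-3, 1], [-4, -7]].
Characteristic polynomial det(A - λI) = λ^2 + 10λ + 25 = 0.
Single eigenvalue λ = -5 with algebraic multiplicity 2.
Eigenvector v = (-1,2); generalized eigenvector w with (A-λI)w=v is (-2,3).
General solution: e^(-5t)[K_1·v + K_2·(t·v + w)].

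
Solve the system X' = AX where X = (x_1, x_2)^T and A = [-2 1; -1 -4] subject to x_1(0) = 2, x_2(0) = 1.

x_1(t) = 3te^(-3t) + 2e^(-3t), x_2(t) = -3te^(-3t) + e^(-3t)

Coefficient matrix A = [[-2, 1], [-1, -4]].
Characteristic polynomial det(A - λI) = λ^2 + 6λ + 9 = 0.
Single eigenvalue λ = -3 with algebraic multiplicity 2.
Eigenvector v = (1,-1); generalized eigenvector w with (A-λI)w=v is (-2,3).
General solution: e^(-3t)[c_1·v + c_2·(t·v + w)].
Applying x_1(0)=2, x_2(0)=1 gives c_1=8, c_2=3.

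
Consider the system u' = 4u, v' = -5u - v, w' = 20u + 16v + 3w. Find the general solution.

u(t) = c_1e^(4t), v(t) = -c_1e^(4t) + c_2e^(-t), w(t) = 4c_1e^(4t) - 4c_2e^(-t) + c_3e^(3t)

Coefficient matrix A = [[4, 0, 0], [-5, -1, 0], [20, 16, 3]].
det(A - λI) = 0 gives eigenvalues λ = 4, -1, 3.
For λ=4: eigenvector (1,-1,4).
For λ=-1: eigenvector (0,1,-4).
For λ=3: eigenvector (0,0,1).
General solution: c_1e^(4t)(1,-1,4) + c_2e^(-t)(0,1,-4) + c_3e^(3t)(0,0,1).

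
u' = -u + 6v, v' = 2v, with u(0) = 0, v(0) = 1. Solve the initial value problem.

Coefficient matrix A = [[-1, 6], [0, 2]].
Characteristic polynomial det(A - λI) = λ^2 - λ - 2 = 0.
Eigenvalues λ = -1, 2.
For λ=-1: (A-λI) row 1 is [0, 6], so an eigenvector is (-1, 0).
For λ=2: (A-λI) row 1 is [-3, 6], so an eigenvector is (-2, -1).
General solution: c_1e^(-t)(-1,0) + c_2e^(2t)(-2,-1).
Applying u(0)=0, v(0)=1 gives c_1=2, c_2=-1.

u(t) = 2e^(2t) - 2e^(-t), v(t) = e^(2t)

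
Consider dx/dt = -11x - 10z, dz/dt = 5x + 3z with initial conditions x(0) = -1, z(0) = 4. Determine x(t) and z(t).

x(t) = -33e^(-4t)sin(t) - e^(-4t)cos(t), z(t) = 23e^(-4t)sin(t) + 4e^(-4t)cos(t)

Coefficient matrix A = [[-11, -10], [5, 3]].
Characteristic polynomial det(A - λI) = λ^2 + 8λ + 17 = 0.
Eigenvalues λ = -4 ± i (complex conjugate pair).
For λ=-4+i: an eigenvector is (-3,2) - i(1,-1) = (-3 - i, 2 + i).
A real fundamental pair from Re and Im of e^((-4+i)t)v: X_1 = e^(-4t)(cos(t)·(-3,2) + sin(t)·(1,-1)), X_2 = e^(-4t)(sin(t)·(-3,2) - cos(t)·(1,-1)).
General solution: K_1X_1 + K_2X_2.
Applying x(0)=-1, z(0)=4 gives K_1=-3, K_2=10.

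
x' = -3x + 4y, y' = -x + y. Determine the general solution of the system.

Coefficient matrix A = [[-3, 4], [-1, 1]].
Characteristic polynomial det(A - λI) = λ^2 + 2λ + 1 = 0.
Single eigenvalue λ = -1 with algebraic multiplicity 2.
Eigenvector v = (-2,-1); generalized eigenvector w with (A-λI)w=v is (1,0).
General solution: e^(-t)[C_1·v + C_2·(t·v + w)].

x(t) = -2C_1e^(-t) - 2C_2te^(-t) + C_2e^(-t), y(t) = -C_1e^(-t) - C_2te^(-t)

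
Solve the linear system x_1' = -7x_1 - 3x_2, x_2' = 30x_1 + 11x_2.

x_1(t) = K_1e^(2t)cos(3t) + K_2e^(2t)sin(3t), x_2(t) = K_1e^(2t)sin(3t) - 3K_1e^(2t)cos(3t) - 3K_2e^(2t)sin(3t) - K_2e^(2t)cos(3t)

Coefficient matrix A = [[-7, -3], [30, 11]].
Characteristic polynomial det(A - λI) = λ^2 - 4λ + 13 = 0.
Eigenvalues λ = 2 ± 3i (complex conjugate pair).
For λ=2+3i: an eigenvector is (1,-3) - i(0,1) = (1, -3 - i).
A real fundamental pair from Re and Im of e^((2+3i)t)v: X_1 = e^(2t)(cos(3t)·(1,-3) + sin(3t)·(0,1)), X_2 = e^(2t)(sin(3t)·(1,-3) - cos(3t)·(0,1)).
General solution: K_1X_1 + K_2X_2.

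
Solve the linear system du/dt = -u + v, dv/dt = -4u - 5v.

u(t) = C_1e^(-3t) + C_2te^(-3t), v(t) = -2C_1e^(-3t) - 2C_2te^(-3t) + C_2e^(-3t)

Coefficient matrix A = [[-1, 1], [-4, -5]].
Characteristic polynomial det(A - λI) = λ^2 + 6λ + 9 = 0.
Single eigenvalue λ = -3 with algebraic multiplicity 2.
Eigenvector v = (1,-2); generalized eigenvector w with (A-λI)w=v is (0,1).
General solution: e^(-3t)[C_1·v + C_2·(t·v + w)].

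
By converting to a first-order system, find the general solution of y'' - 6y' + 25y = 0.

y(t) = K_1e^(3t)cos(4t) + K_2e^(3t)sin(4t)

Let x_1 = y, x_2 = y'. Then x_1' = x_2 and x_2' = -25x_1 + 6x_2.
A = [[0,1],[-25,6]]; det(A-λI) = λ^2 - 6λ + 25.
Eigenvalues λ = 3 ± 4i.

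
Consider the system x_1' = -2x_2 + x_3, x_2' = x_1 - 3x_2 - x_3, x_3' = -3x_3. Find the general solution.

x_1(t) = C_1e^(-2t) + C_2e^(-3t) - 2C_3e^(-t), x_2(t) = C_1e^(-2t) + 2C_2e^(-3t) - C_3e^(-t), x_3(t) = C_2e^(-3t)

Coefficient matrix A = [[0, -2, 1], [1, -3, -1], [0, 0, -3]].
det(A - λI) = 0 gives eigenvalues λ = -2, -3, -1.
For λ=-2: eigenvector (1,1,0).
For λ=-3: eigenvector (1,2,1).
For λ=-1: eigenvector (-2,-1,0).
General solution: C_1e^(-2t)(1,1,0) + C_2e^(-3t)(1,2,1) + C_3e^(-t)(-2,-1,0).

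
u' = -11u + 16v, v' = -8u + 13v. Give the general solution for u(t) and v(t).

u(t) = C_1e^(5t) + 2C_2e^(-3t), v(t) = C_1e^(5t) + C_2e^(-3t)

Coefficient matrix A = [[-11, 16], [-8, 13]].
Characteristic polynomial det(A - λI) = λ^2 - 2λ - 15 = 0.
Eigenvalues λ = 5, -3.
For λ=5: (A-λI) row 1 is [-16, 16], so an eigenvector is (1, 1).
For λ=-3: (A-λI) row 1 is [-8, 16], so an eigenvector is (2, 1).
General solution: C_1e^(5t)(1,1) + C_2e^(-3t)(2,1).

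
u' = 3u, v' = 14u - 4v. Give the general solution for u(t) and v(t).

Coefficient matrix A = [[3, 0], [14, -4]].
Characteristic polynomial det(A - λI) = λ^2 + λ - 12 = 0.
Eigenvalues λ = 3, -4.
For λ=3: (A-λI) row 2 is [14, -7], so an eigenvector is (1, 2).
For λ=-4: (A-λI) row 1 is [7, 0], so an eigenvector is (0, 1).
General solution: C_1e^(3t)(1,2) + C_2e^(-4t)(0,1).

u(t) = C_1e^(3t), v(t) = 2C_1e^(3t) + C_2e^(-4t)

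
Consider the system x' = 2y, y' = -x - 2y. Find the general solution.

Coefficient matrix A = [[0, 2], [-1, -2]].
Characteristic polynomial det(A - λI) = λ^2 + 2λ + 2 = 0.
Eigenvalues λ = -1 ± i (complex conjugate pair).
For λ=-1+i: an eigenvector is (-1,1) - i(1,0) = (-1 - i, 1).
A real fundamental pair from Re and Im of e^((-1+i)t)v: X_1 = e^(-t)(cos(t)·(-1,1) + sin(t)·(1,0)), X_2 = e^(-t)(sin(t)·(-1,1) - cos(t)·(1,0)).
General solution: K_1X_1 + K_2X_2.

x(t) = K_1e^(-t)sin(t) - K_1e^(-t)cos(t) - K_2e^(-t)sin(t) - K_2e^(-t)cos(t), y(t) = K_1e^(-t)cos(t) + K_2e^(-t)sin(t)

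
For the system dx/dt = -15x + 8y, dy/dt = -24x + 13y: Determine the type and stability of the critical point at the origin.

A = [[-15,8],[-24,13]]; det(A-λI) = λ^2 + 2λ - 3.
λ = -3, 1: opposite signs.

saddle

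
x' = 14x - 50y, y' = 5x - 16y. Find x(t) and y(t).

Coefficient matrix A = [[14, -50], [5, -16]].
Characteristic polynomial det(A - λI) = λ^2 + 2λ + 26 = 0.
Eigenvalues λ = -1 ± 5i (complex conjugate pair).
For λ=-1+5i: an eigenvector is (1,0) - i(3,1) = (1 - 3i, 0 - i).
A real fundamental pair from Re and Im of e^((-1+5i)t)v: X_1 = e^(-t)(cos(5t)·(1,0) + sin(5t)·(3,1)), X_2 = e^(-t)(sin(5t)·(1,0) - cos(5t)·(3,1)).
General solution: K_1X_1 + K_2X_2.

x(t) = 3K_1e^(-t)sin(5t) + K_1e^(-t)cos(5t) + K_2e^(-t)sin(5t) - 3K_2e^(-t)cos(5t), y(t) = K_1e^(-t)sin(5t) - K_2e^(-t)cos(5t)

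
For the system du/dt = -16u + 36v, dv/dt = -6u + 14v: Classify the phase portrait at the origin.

saddle

A = [[-16,36],[-6,14]]; det(A-λI) = λ^2 + 2λ - 8.
λ = 2, -4: opposite signs.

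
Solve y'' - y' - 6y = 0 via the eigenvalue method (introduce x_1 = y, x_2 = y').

y(t) = K_1e^(3t) + K_2e^(-2t)

Let x_1 = y, x_2 = y'. Then x_1' = x_2 and x_2' = 6x_1 + x_2.
A = [[0,1],[6,1]]; det(A-λI) = λ^2 - λ - 6.
Eigenvalues λ = 3, -2 with eigenvectors (1,3), (1,-2).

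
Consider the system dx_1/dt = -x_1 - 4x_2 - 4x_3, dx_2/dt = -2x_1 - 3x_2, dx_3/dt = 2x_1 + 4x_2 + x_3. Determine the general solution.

x_1(t) = -2C_1e^(t) + C_2e^(-t), x_2(t) = C_1e^(t) - C_2e^(-t) - C_3e^(-3t), x_3(t) = C_2e^(-t) + C_3e^(-3t)

Coefficient matrix A = [[-1, -4, -4], [-2, -3, 0], [2, 4, 1]].
det(A - λI) = 0 gives eigenvalues λ = 1, -1, -3.
For λ=1: eigenvector (-2,1,0).
For λ=-1: eigenvector (1,-1,1).
For λ=-3: eigenvector (0,-1,1).
General solution: C_1e^(t)(-2,1,0) + C_2e^(-t)(1,-1,1) + C_3e^(-3t)(0,-1,1).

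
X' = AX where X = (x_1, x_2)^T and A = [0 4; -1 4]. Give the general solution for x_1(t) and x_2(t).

Coefficient matrix A = [[0, 4], [-1, 4]].
Characteristic polynomial det(A - λI) = λ^2 - 4λ + 4 = 0.
Single eigenvalue λ = 2 with algebraic multiplicity 2.
Eigenvector v = (2,1); generalized eigenvector w with (A-λI)w=v is (1,1).
General solution: e^(2t)[K_1·v + K_2·(t·v + w)].

x_1(t) = 2K_1e^(2t) + 2K_2te^(2t) + K_2e^(2t), x_2(t) = K_1e^(2t) + K_2te^(2t) + K_2e^(2t)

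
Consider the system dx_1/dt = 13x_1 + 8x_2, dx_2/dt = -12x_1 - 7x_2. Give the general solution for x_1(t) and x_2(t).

x_1(t) = -C_1e^(5t) + 2C_2e^(t), x_2(t) = C_1e^(5t) - 3C_2e^(t)

Coefficient matrix A = [[13, 8], [-12, -7]].
Characteristic polynomial det(A - λI) = λ^2 - 6λ + 5 = 0.
Eigenvalues λ = 5, 1.
For λ=5: (A-λI) row 1 is [8, 8], so an eigenvector is (-1, 1).
For λ=1: (A-λI) row 1 is [12, 8], so an eigenvector is (2, -3).
General solution: C_1e^(5t)(-1,1) + C_2e^(t)(2,-3).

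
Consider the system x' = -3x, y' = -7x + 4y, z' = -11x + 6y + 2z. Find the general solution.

Coefficient matrix A = [[-3, 0, 0], [-7, 4, 0], [-11, 6, 2]].
det(A - λI) = 0 gives eigenvalues λ = -3, 2, 4.
For λ=-3: eigenvector (1,1,1).
For λ=2: eigenvector (0,0,1).
For λ=4: eigenvector (0,1,3).
General solution: K_1e^(-3t)(1,1,1) + K_2e^(2t)(0,0,1) + K_3e^(4t)(0,1,3).

x(t) = K_1e^(-3t), y(t) = K_1e^(-3t) + K_3e^(4t), z(t) = K_1e^(-3t) + K_2e^(2t) + 3K_3e^(4t)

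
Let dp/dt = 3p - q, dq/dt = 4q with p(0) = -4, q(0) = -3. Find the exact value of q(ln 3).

A = [[3,-1],[0,4]]; eigenvalues λ = 4, 3.
Eigenvectors: (-1,1) for λ=4, (1,0) for λ=3.
From the initial condition, c_1 = -3, c_2 = -7.
q(ln 3) = (-3)(3^4)(1) + (-7)(3^3)(0) = -243.

-243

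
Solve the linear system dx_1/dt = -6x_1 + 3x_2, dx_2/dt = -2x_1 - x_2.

x_1(t) = C_1e^(-3t) - 3C_2e^(-4t), x_2(t) = C_1e^(-3t) - 2C_2e^(-4t)

Coefficient matrix A = [[-6, 3], [-2, -1]].
Characteristic polynomial det(A - λI) = λ^2 + 7λ + 12 = 0.
Eigenvalues λ = -3, -4.
For λ=-3: (A-λI) row 1 is [-3, 3], so an eigenvector is (1, 1).
For λ=-4: (A-λI) row 1 is [-2, 3], so an eigenvector is (-3, -2).
General solution: C_1e^(-3t)(1,1) + C_2e^(-4t)(-3,-2).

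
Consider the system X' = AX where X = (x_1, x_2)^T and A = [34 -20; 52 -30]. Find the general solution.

Coefficient matrix A = [[34, -20], [52, -30]].
Characteristic polynomial det(A - λI) = λ^2 - 4λ + 20 = 0.
Eigenvalues λ = 2 ± 4i (complex conjugate pair).
For λ=2+4i: an eigenvector is (-2,-3) - i(-1,-2) = (-2 + i, -3 + 2i).
A real fundamental pair from Re and Im of e^((2+4i)t)v: X_1 = e^(2t)(cos(4t)·(-2,-3) + sin(4t)·(-1,-2)), X_2 = e^(2t)(sin(4t)·(-2,-3) - cos(4t)·(-1,-2)).
General solution: C_1X_1 + C_2X_2.

x_1(t) = -C_1e^(2t)sin(4t) - 2C_1e^(2t)cos(4t) - 2C_2e^(2t)sin(4t) + C_2e^(2t)cos(4t), x_2(t) = -2C_1e^(2t)sin(4t) - 3C_1e^(2t)cos(4t) - 3C_2e^(2t)sin(4t) + 2C_2e^(2t)cos(4t)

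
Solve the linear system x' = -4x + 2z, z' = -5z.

x(t) = 2c_1e^(-5t) + c_2e^(-4t), z(t) = -c_1e^(-5t)

Coefficient matrix A = [[-4, 2], [0, -5]].
Characteristic polynomial det(A - λI) = λ^2 + 9λ + 20 = 0.
Eigenvalues λ = -5, -4.
For λ=-5: (A-λI) row 1 is [1, 2], so an eigenvector is (2, -1).
For λ=-4: (A-λI) row 1 is [0, 2], so an eigenvector is (1, 0).
General solution: c_1e^(-5t)(2,-1) + c_2e^(-4t)(1,0).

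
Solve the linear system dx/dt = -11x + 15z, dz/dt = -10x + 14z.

Coefficient matrix A = [[-11, 15], [-10, 14]].
Characteristic polynomial det(A - λI) = λ^2 - 3λ - 4 = 0.
Eigenvalues λ = 4, -1.
For λ=4: (A-λI) row 1 is [-15, 15], so an eigenvector is (1, 1).
For λ=-1: (A-λI) row 1 is [-10, 15], so an eigenvector is (3, 2).
General solution: c_1e^(4t)(1,1) + c_2e^(-t)(3,2).

x(t) = c_1e^(4t) + 3c_2e^(-t), z(t) = c_1e^(4t) + 2c_2e^(-t)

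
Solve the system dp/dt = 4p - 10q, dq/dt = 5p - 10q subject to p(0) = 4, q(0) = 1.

p(t) = 18e^(-3t)sin(t) + 4e^(-3t)cos(t), q(t) = 13e^(-3t)sin(t) + e^(-3t)cos(t)

Coefficient matrix A = [[4, -10], [5, -10]].
Characteristic polynomial det(A - λI) = λ^2 + 6λ + 10 = 0.
Eigenvalues λ = -3 ± i (complex conjugate pair).
For λ=-3+i: an eigenvector is (1,1) - i(-3,-2) = (1 + 3i, 1 + 2i).
A real fundamental pair from Re and Im of e^((-3+i)t)v: X_1 = e^(-3t)(cos(t)·(1,1) + sin(t)·(-3,-2)), X_2 = e^(-3t)(sin(t)·(1,1) - cos(t)·(-3,-2)).
General solution: K_1X_1 + K_2X_2.
Applying p(0)=4, q(0)=1 gives K_1=-5, K_2=3.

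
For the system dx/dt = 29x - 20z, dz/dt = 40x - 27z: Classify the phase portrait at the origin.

unstable spiral

A = [[29,-20],[40,-27]]; det(A-λI) = λ^2 - 2λ + 17.
λ = 1 ± 4i: positive real part.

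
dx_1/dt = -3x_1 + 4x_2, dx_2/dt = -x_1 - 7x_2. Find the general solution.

Coefficient matrix A = [[-3, 4], [-1, -7]].
Characteristic polynomial det(A - λI) = λ^2 + 10λ + 25 = 0.
Single eigenvalue λ = -5 with algebraic multiplicity 2.
Eigenvector v = (-2,1); generalized eigenvector w with (A-λI)w=v is (-1,0).
General solution: e^(-5t)[K_1·v + K_2·(t·v + w)].

x_1(t) = -2K_1e^(-5t) - 2K_2te^(-5t) - K_2e^(-5t), x_2(t) = K_1e^(-5t) + K_2te^(-5t)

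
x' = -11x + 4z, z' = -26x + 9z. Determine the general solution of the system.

Coefficient matrix A = [[-11, 4], [-26, 9]].
Characteristic polynomial det(A - λI) = λ^2 + 2λ + 5 = 0.
Eigenvalues λ = -1 ± 2i (complex conjugate pair).
For λ=-1+2i: an eigenvector is (1,2) - i(-1,-3) = (1 + i, 2 + 3i).
A real fundamental pair from Re and Im of e^((-1+2i)t)v: X_1 = e^(-t)(cos(2t)·(1,2) + sin(2t)·(-1,-3)), X_2 = e^(-t)(sin(2t)·(1,2) - cos(2t)·(-1,-3)).
General solution: c_1X_1 + c_2X_2.

x(t) = -c_1e^(-t)sin(2t) + c_1e^(-t)cos(2t) + c_2e^(-t)sin(2t) + c_2e^(-t)cos(2t), z(t) = -3c_1e^(-t)sin(2t) + 2c_1e^(-t)cos(2t) + 2c_2e^(-t)sin(2t) + 3c_2e^(-t)cos(2t)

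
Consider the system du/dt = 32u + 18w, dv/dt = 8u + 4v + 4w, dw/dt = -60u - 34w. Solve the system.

u(t) = 3c_1e^(2t) - c_3e^(-4t), v(t) = -2c_1e^(2t) + c_2e^(4t), w(t) = -5c_1e^(2t) + 2c_3e^(-4t)

Coefficient matrix A = [[32, 0, 18], [8, 4, 4], [-60, 0, -34]].
det(A - λI) = 0 gives eigenvalues λ = 2, 4, -4.
For λ=2: eigenvector (3,-2,-5).
For λ=4: eigenvector (0,1,0).
For λ=-4: eigenvector (-1,0,2).
General solution: c_1e^(2t)(3,-2,-5) + c_2e^(4t)(0,1,0) + c_3e^(-4t)(-1,0,2).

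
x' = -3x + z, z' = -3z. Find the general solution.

x(t) = -C_1e^(-3t) - C_2te^(-3t) + 3C_2e^(-3t), z(t) = -C_2e^(-3t)

Coefficient matrix A = [[-3, 1], [0, -3]].
Characteristic polynomial det(A - λI) = λ^2 + 6λ + 9 = 0.
Single eigenvalue λ = -3 with algebraic multiplicity 2.
Eigenvector v = (-1,0); generalized eigenvector w with (A-λI)w=v is (3,-1).
General solution: e^(-3t)[C_1·v + C_2·(t·v + w)].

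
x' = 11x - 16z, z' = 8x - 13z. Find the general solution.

x(t) = -2K_1e^(3t) + K_2e^(-5t), z(t) = -K_1e^(3t) + K_2e^(-5t)

Coefficient matrix A = [[11, -16], [8, -13]].
Characteristic polynomial det(A - λI) = λ^2 + 2λ - 15 = 0.
Eigenvalues λ = 3, -5.
For λ=3: (A-λI) row 1 is [8, -16], so an eigenvector is (-2, -1).
For λ=-5: (A-λI) row 1 is [16, -16], so an eigenvector is (1, 1).
General solution: K_1e^(3t)(-2,-1) + K_2e^(-5t)(1,1).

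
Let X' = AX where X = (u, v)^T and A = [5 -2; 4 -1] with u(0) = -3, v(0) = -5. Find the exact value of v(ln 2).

A = [[5,-2],[4,-1]]; eigenvalues λ = 3, 1.
Eigenvectors: (-1,-1) for λ=3, (-1,-2) for λ=1.
From the initial condition, c_1 = 1, c_2 = 2.
v(ln 2) = (1)(2^3)(-1) + (2)(2^1)(-2) = -16.

-16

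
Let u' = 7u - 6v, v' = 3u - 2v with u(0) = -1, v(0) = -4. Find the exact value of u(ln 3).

A = [[7,-6],[3,-2]]; eigenvalues λ = 4, 1.
Eigenvectors: (2,1) for λ=4, (-1,-1) for λ=1.
From the initial condition, c_1 = 3, c_2 = 7.
u(ln 3) = (3)(3^4)(2) + (7)(3^1)(-1) = 465.

465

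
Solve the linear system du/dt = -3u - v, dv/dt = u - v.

u(t) = -K_1e^(-2t) - K_2te^(-2t) - 2K_2e^(-2t), v(t) = K_1e^(-2t) + K_2te^(-2t) + 3K_2e^(-2t)

Coefficient matrix A = [[-3, -1], [1, -1]].
Characteristic polynomial det(A - λI) = λ^2 + 4λ + 4 = 0.
Single eigenvalue λ = -2 with algebraic multiplicity 2.
Eigenvector v = (-1,1); generalized eigenvector w with (A-λI)w=v is (-2,3).
General solution: e^(-2t)[K_1·v + K_2·(t·v + w)].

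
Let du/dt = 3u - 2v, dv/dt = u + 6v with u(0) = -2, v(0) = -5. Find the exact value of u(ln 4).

A = [[3,-2],[1,6]]; eigenvalues λ = 4, 5.
Eigenvectors: (2,-1) for λ=4, (1,-1) for λ=5.
From the initial condition, c_1 = -7, c_2 = 12.
u(ln 4) = (-7)(4^4)(2) + (12)(4^5)(1) = 8704.

8704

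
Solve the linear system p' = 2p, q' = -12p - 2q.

p(t) = -K_1e^(2t), q(t) = 3K_1e^(2t) + K_2e^(-2t)

Coefficient matrix A = [[2, 0], [-12, -2]].
Characteristic polynomial det(A - λI) = λ^2 - 4 = 0.
Eigenvalues λ = 2, -2.
For λ=2: (A-λI) row 2 is [-12, -4], so an eigenvector is (-1, 3).
For λ=-2: (A-λI) row 1 is [4, 0], so an eigenvector is (0, 1).
General solution: K_1e^(2t)(-1,3) + K_2e^(-2t)(0,1).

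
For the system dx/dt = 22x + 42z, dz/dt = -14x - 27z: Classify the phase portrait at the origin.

saddle

A = [[22,42],[-14,-27]]; det(A-λI) = λ^2 + 5λ - 6.
λ = 1, -6: opposite signs.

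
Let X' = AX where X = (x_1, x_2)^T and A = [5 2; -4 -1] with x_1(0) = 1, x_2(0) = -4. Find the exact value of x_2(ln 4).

A = [[5,2],[-4,-1]]; eigenvalues λ = 3, 1.
Eigenvectors: (-1,1) for λ=3, (1,-2) for λ=1.
From the initial condition, c_1 = 2, c_2 = 3.
x_2(ln 4) = (2)(4^3)(1) + (3)(4^1)(-2) = 104.

104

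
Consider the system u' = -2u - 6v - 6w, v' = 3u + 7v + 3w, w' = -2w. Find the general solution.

u(t) = 2c_1e^(-2t) - 2c_2e^(t) - c_3e^(4t), v(t) = -c_1e^(-2t) + c_2e^(t) + c_3e^(4t), w(t) = c_1e^(-2t)

Coefficient matrix A = [[-2, -6, -6], [3, 7, 3], [0, 0, -2]].
det(A - λI) = 0 gives eigenvalues λ = -2, 1, 4.
For λ=-2: eigenvector (2,-1,1).
For λ=1: eigenvector (-2,1,0).
For λ=4: eigenvector (-1,1,0).
General solution: c_1e^(-2t)(2,-1,1) + c_2e^(t)(-2,1,0) + c_3e^(4t)(-1,1,0).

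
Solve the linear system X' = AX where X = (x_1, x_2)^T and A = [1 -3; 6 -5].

x_1(t) = K_1e^(-2t)sin(3t) - K_2e^(-2t)cos(3t), x_2(t) = K_1e^(-2t)sin(3t) - K_1e^(-2t)cos(3t) - K_2e^(-2t)sin(3t) - K_2e^(-2t)cos(3t)

Coefficient matrix A = [[1, -3], [6, -5]].
Characteristic polynomial det(A - λI) = λ^2 + 4λ + 13 = 0.
Eigenvalues λ = -2 ± 3i (complex conjugate pair).
For λ=-2+3i: an eigenvector is (0,-1) - i(1,1) = (0 - i, -1 - i).
A real fundamental pair from Re and Im of e^((-2+3i)t)v: X_1 = e^(-2t)(cos(3t)·(0,-1) + sin(3t)·(1,1)), X_2 = e^(-2t)(sin(3t)·(0,-1) - cos(3t)·(1,1)).
General solution: K_1X_1 + K_2X_2.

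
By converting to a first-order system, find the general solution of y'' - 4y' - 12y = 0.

y(t) = C_1e^(-2t) + C_2e^(6t)

Let x_1 = y, x_2 = y'. Then x_1' = x_2 and x_2' = 12x_1 + 4x_2.
A = [[0,1],[12,4]]; det(A-λI) = λ^2 - 4λ - 12.
Eigenvalues λ = -2, 6 with eigenvectors (1,-2), (1,6).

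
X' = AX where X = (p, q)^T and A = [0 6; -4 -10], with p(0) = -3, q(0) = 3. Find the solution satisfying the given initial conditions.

p(t) = -3e^(-6t), q(t) = 3e^(-6t)

Coefficient matrix A = [[0, 6], [-4, -10]].
Characteristic polynomial det(A - λI) = λ^2 + 10λ + 24 = 0.
Eigenvalues λ = -6, -4.
For λ=-6: (A-λI) row 1 is [6, 6], so an eigenvector is (-1, 1).
For λ=-4: (A-λI) row 1 is [4, 6], so an eigenvector is (3, -2).
General solution: C_1e^(-6t)(-1,1) + C_2e^(-4t)(3,-2).
Applying p(0)=-3, q(0)=3 gives C_1=3, C_2=0.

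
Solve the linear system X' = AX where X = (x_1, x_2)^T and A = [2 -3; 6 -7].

Coefficient matrix A = [[2, -3], [6, -7]].
Characteristic polynomial det(A - λI) = λ^2 + 5λ + 4 = 0.
Eigenvalues λ = -1, -4.
For λ=-1: (A-λI) row 1 is [3, -3], so an eigenvector is (1, 1).
For λ=-4: (A-λI) row 1 is [6, -3], so an eigenvector is (-1, -2).
General solution: C_1e^(-t)(1,1) + C_2e^(-4t)(-1,-2).

x_1(t) = C_1e^(-t) - C_2e^(-4t), x_2(t) = C_1e^(-t) - 2C_2e^(-4t)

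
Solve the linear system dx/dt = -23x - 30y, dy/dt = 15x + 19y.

Coefficient matrix A = [[-23, -30], [15, 19]].
Characteristic polynomial det(A - λI) = λ^2 + 4λ + 13 = 0.
Eigenvalues λ = -2 ± 3i (complex conjugate pair).
For λ=-2+3i: an eigenvector is (-1,1) - i(-3,2) = (-1 + 3i, 1 - 2i).
A real fundamental pair from Re and Im of e^((-2+3i)t)v: X_1 = e^(-2t)(cos(3t)·(-1,1) + sin(3t)·(-3,2)), X_2 = e^(-2t)(sin(3t)·(-1,1) - cos(3t)·(-3,2)).
General solution: c_1X_1 + c_2X_2.

x(t) = -3c_1e^(-2t)sin(3t) - c_1e^(-2t)cos(3t) - c_2e^(-2t)sin(3t) + 3c_2e^(-2t)cos(3t), y(t) = 2c_1e^(-2t)sin(3t) + c_1e^(-2t)cos(3t) + c_2e^(-2t)sin(3t) - 2c_2e^(-2t)cos(3t)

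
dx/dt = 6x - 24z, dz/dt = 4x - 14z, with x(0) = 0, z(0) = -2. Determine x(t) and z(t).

x(t) = 12e^(-2t) - 12e^(-6t), z(t) = 4e^(-2t) - 6e^(-6t)

Coefficient matrix A = [[6, -24], [4, -14]].
Characteristic polynomial det(A - λI) = λ^2 + 8λ + 12 = 0.
Eigenvalues λ = -6, -2.
For λ=-6: (A-λI) row 1 is [12, -24], so an eigenvector is (2, 1).
For λ=-2: (A-λI) row 1 is [8, -24], so an eigenvector is (3, 1).
General solution: c_1e^(-6t)(2,1) + c_2e^(-2t)(3,1).
Applying x(0)=0, z(0)=-2 gives c_1=-6, c_2=4.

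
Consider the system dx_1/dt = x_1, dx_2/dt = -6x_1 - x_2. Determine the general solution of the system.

x_1(t) = -c_2e^(t), x_2(t) = -c_1e^(-t) + 3c_2e^(t)

Coefficient matrix A = [[1, 0], [-6, -1]].
Characteristic polynomial det(A - λI) = λ^2 - 1 = 0.
Eigenvalues λ = -1, 1.
For λ=-1: (A-λI) row 1 is [2, 0], so an eigenvector is (0, -1).
For λ=1: (A-λI) row 2 is [-6, -2], so an eigenvector is (-1, 3).
General solution: c_1e^(-t)(0,-1) + c_2e^(t)(-1,3).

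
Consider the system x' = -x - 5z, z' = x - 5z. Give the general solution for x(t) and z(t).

Coefficient matrix A = [[-1, -5], [1, -5]].
Characteristic polynomial det(A - λI) = λ^2 + 6λ + 10 = 0.
Eigenvalues λ = -3 ± i (complex conjugate pair).
For λ=-3+i: an eigenvector is (1,0) - i(2,1) = (1 - 2i, 0 - i).
A real fundamental pair from Re and Im of e^((-3+i)t)v: X_1 = e^(-3t)(cos(t)·(1,0) + sin(t)·(2,1)), X_2 = e^(-3t)(sin(t)·(1,0) - cos(t)·(2,1)).
General solution: c_1X_1 + c_2X_2.

x(t) = 2c_1e^(-3t)sin(t) + c_1e^(-3t)cos(t) + c_2e^(-3t)sin(t) - 2c_2e^(-3t)cos(t), z(t) = c_1e^(-3t)sin(t) - c_2e^(-3t)cos(t)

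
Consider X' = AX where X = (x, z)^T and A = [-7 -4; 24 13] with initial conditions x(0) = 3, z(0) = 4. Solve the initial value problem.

Coefficient matrix A = [[-7, -4], [24, 13]].
Characteristic polynomial det(A - λI) = λ^2 - 6λ + 5 = 0.
Eigenvalues λ = 1, 5.
For λ=1: (A-λI) row 1 is [-8, -4], so an eigenvector is (1, -2).
For λ=5: (A-λI) row 1 is [-12, -4], so an eigenvector is (1, -3).
General solution: C_1e^(t)(1,-2) + C_2e^(5t)(1,-3).
Applying x(0)=3, z(0)=4 gives C_1=13, C_2=-10.

x(t) = -10e^(5t) + 13e^(t), z(t) = 30e^(5t) - 26e^(t)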